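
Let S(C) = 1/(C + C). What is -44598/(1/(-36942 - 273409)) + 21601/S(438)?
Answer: 13859956374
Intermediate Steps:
S(C) = 1/(2*C)
-44598/(1/(-36942 - 273409)) + 21601/S(438) = -44598/(1/(-36942 - 273409)) + 21601/(((1/2)/438)) = -44598/(1/(-310351)) + 21601/(((1/2)*(1/438))) = -44598/(-1/310351) + 21601/(1/876) = -44598*(-310351) + 21601*876 = 13841033898 + 18922476 = 13859956374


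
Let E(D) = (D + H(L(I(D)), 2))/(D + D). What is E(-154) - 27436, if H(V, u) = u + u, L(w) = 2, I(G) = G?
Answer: -4225069/154 ≈ -27436.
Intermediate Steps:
H(V, u) = 2*u
E(D) = (4 + D)/(2*D) (E(D) = (D + 2*2)/(D + D) = (D + 4)/((2*D)) = (4 + D)*(1/(2*D)) = (4 + D)/(2*D))
E(-154) - 27436 = (½)*(4 - 154)/(-154) - 27436 = (½)*(-1/154)*(-150) - 27436 = 75/154 - 27436 = -4225069/154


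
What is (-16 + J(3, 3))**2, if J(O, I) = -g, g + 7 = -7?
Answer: 4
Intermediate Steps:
g = -14 (g = -7 - 7 = -14)
J(O, I) = 14 (J(O, I) = -1*(-14) = 14)
(-16 + J(3, 3))**2 = (-16 + 14)**2 = (-2)**2 = 4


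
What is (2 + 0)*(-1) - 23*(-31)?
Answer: 711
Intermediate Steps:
(2 + 0)*(-1) - 23*(-31) = 2*(-1) + 713 = -2 + 713 = 711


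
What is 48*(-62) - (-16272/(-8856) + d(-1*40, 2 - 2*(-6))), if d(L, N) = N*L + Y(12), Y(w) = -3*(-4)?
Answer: -298870/123 ≈ -2429.8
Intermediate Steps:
Y(w) = 12
d(L, N) = 12 + L*N (d(L, N) = N*L + 12 = L*N + 12 = 12 + L*N)
48*(-62) - (-16272/(-8856) + d(-1*40, 2 - 2*(-6))) = 48*(-62) - (-16272/(-8856) + (12 + (-1*40)*(2 - 2*(-6)))) = -2976 - (-16272*(-1/8856) + (12 - 40*(2 + 12))) = -2976 - (226/123 + (12 - 40*14)) = -2976 - (226/123 + (12 - 560)) = -2976 - (226/123 - 548) = -2976 - 1*(-67178/123) = -2976 + 67178/123 = -298870/123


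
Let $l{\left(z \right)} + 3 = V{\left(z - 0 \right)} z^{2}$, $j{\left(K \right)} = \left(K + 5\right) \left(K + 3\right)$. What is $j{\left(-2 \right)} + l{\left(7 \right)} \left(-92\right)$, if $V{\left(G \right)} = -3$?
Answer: $13803$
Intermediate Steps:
$j{\left(K \right)} = \left(3 + K\right) \left(5 + K\right)$ ($j{\left(K \right)} = \left(5 + K\right) \left(3 + K\right) = \left(3 + K\right) \left(5 + K\right)$)
$l{\left(z \right)} = -3 - 3 z^{2}$
$j{\left(-2 \right)} + l{\left(7 \right)} \left(-92\right) = \left(15 + \left(-2\right)^{2} + 8 \left(-2\right)\right) + \left(-3 - 3 \cdot 7^{2}\right) \left(-92\right) = \left(15 + 4 - 16\right) + \left(-3 - 147\right) \left(-92\right) = 3 + \left(-3 - 147\right) \left(-92\right) = 3 - -13800 = 3 + 13800 = 13803$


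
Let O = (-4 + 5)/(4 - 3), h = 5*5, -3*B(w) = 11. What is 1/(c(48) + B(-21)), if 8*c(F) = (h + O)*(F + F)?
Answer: 3/925 ≈ 0.0032432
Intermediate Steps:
B(w) = -11/3 (B(w) = -⅓*11 = -11/3)
h = 25
O = 1 (O = 1/1 = 1*1 = 1)
c(F) = 13*F/2 (c(F) = ((25 + 1)*(F + F))/8 = (26*(2*F))/8 = (52*F)/8 = 13*F/2)
1/(c(48) + B(-21)) = 1/((13/2)*48 - 11/3) = 1/(312 - 11/3) = 1/(925/3) = 3/925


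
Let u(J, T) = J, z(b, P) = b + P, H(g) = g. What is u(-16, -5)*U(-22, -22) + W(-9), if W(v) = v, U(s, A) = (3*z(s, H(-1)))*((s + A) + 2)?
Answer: -46377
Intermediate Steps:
z(b, P) = P + b
U(s, A) = (-3 + 3*s)*(2 + A + s) (U(s, A) = (3*(-1 + s))*((s + A) + 2) = (-3 + 3*s)*((A + s) + 2) = (-3 + 3*s)*(2 + A + s))
u(-16, -5)*U(-22, -22) + W(-9) = -48*(-1 - 22)*(2 - 22 - 22) - 9 = -48*(-23)*(-42) - 9 = -16*2898 - 9 = -46368 - 9 = -46377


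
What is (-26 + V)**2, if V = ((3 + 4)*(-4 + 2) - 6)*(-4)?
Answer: 2916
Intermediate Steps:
V = 80 (V = (7*(-2) - 6)*(-4) = (-14 - 6)*(-4) = -20*(-4) = 80)
(-26 + V)**2 = (-26 + 80)**2 = 54**2 = 2916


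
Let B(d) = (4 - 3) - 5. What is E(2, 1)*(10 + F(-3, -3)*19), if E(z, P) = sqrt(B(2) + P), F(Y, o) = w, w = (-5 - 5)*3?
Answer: -560*I*sqrt(3) ≈ -969.95*I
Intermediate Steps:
B(d) = -4 (B(d) = 1 - 5 = -4)
w = -30 (w = -10*3 = -30)
F(Y, o) = -30
E(z, P) = sqrt(-4 + P)
E(2, 1)*(10 + F(-3, -3)*19) = sqrt(-4 + 1)*(10 - 30*19) = sqrt(-3)*(10 - 570) = (I*sqrt(3))*(-560) = -560*I*sqrt(3)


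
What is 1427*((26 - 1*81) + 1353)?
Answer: 1852246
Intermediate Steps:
1427*((26 - 1*81) + 1353) = 1427*((26 - 81) + 1353) = 1427*(-55 + 1353) = 1427*1298 = 1852246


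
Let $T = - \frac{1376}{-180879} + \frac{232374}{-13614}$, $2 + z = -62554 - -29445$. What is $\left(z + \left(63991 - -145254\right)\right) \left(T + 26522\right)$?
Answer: $\frac{1915987400794855850}{410414451} \approx 4.6684 \cdot 10^{9}$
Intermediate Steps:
$z = -33111$ ($z = -2 - 33109 = -33111$)
$T = - \frac{7002140647}{410414451}$ ($T = \left(-1376\right) \left(- \frac{1}{180879}\right) + 232374 \left(- \frac{1}{13614}\right) = \frac{1376}{180879} - \frac{38729}{2269} = - \frac{7002140647}{410414451} \approx -17.061$)
$\left(z + \left(63991 - -145254\right)\right) \left(T + 26522\right) = \left(-33111 + \left(63991 - -145254\right)\right) \left(- \frac{7002140647}{410414451} + 26522\right) = \left(-33111 + \left(63991 + 145254\right)\right) \frac{10878009928775}{410414451} = \left(-33111 + 209245\right) \frac{10878009928775}{410414451} = 176134 \cdot \frac{10878009928775}{410414451} = \frac{1915987400794855850}{410414451}$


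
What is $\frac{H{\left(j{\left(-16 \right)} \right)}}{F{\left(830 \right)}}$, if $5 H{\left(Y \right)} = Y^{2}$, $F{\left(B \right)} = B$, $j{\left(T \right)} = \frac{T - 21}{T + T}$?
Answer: $\frac{1369}{4249600} \approx 0.00032215$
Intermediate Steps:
$j{\left(T \right)} = \frac{-21 + T}{2 T}$
$H{\left(Y \right)} = \frac{Y^{2}}{5}$
$\frac{H{\left(j{\left(-16 \right)} \right)}}{F{\left(830 \right)}} = \frac{\frac{1}{5} \left(\frac{-21 - 16}{2 \left(-16\right)}\right)^{2}}{830} = \frac{\left(\frac{1}{2} \left(- \frac{1}{16}\right) \left(-37\right)\right)^{2}}{5} \cdot \frac{1}{830} = \frac{\left(\frac{37}{32}\right)^{2}}{5} \cdot \frac{1}{830} = \frac{1}{5} \cdot \frac{1369}{1024} \cdot \frac{1}{830} = \frac{1369}{5120} \cdot \frac{1}{830} = \frac{1369}{4249600}$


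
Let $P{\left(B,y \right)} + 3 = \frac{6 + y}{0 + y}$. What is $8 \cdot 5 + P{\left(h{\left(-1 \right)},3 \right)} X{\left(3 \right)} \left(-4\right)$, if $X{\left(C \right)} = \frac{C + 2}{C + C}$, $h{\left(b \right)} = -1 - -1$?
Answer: $40$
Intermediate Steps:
$h{\left(b \right)} = 0$ ($h{\left(b \right)} = -1 + 1 = 0$)
$X{\left(C \right)} = \frac{2 + C}{2 C}$
$P{\left(B,y \right)} = -3 + \frac{6 + y}{y}$ ($P{\left(B,y \right)} = -3 + \frac{6 + y}{0 + y} = -3 + \frac{6 + y}{y}$)
$8 \cdot 5 + P{\left(h{\left(-1 \right)},3 \right)} X{\left(3 \right)} \left(-4\right) = 8 \cdot 5 + \left(-2 + \frac{6}{3}\right) \frac{2 + 3}{2 \cdot 3} \left(-4\right) = 40 + \left(-2 + 6 \cdot \frac{1}{3}\right) \frac{1}{2} \cdot \frac{1}{3} \cdot 5 \left(-4\right) = 40 + \left(-2 + 2\right) \frac{5}{6} \left(-4\right) = 40 + 0 \cdot \frac{5}{6} \left(-4\right) = 40 + 0 \left(-4\right) = 40 + 0 = 40$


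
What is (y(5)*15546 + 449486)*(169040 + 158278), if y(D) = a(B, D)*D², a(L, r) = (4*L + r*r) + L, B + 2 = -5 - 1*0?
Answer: -1124996548452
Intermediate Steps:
B = -7 (B = -2 + (-5 - 1*0) = -2 + (-5 + 0) = -2 - 5 = -7)
a(L, r) = r² + 5*L (a(L, r) = (4*L + r²) + L = (r² + 4*L) + L = r² + 5*L)
y(D) = D²*(-35 + D²) (y(D) = (D² + 5*(-7))*D² = (D² - 35)*D² = (-35 + D²)*D² = D²*(-35 + D²))
(y(5)*15546 + 449486)*(169040 + 158278) = ((5²*(-35 + 5²))*15546 + 449486)*(169040 + 158278) = ((25*(-35 + 25))*15546 + 449486)*327318 = ((25*(-10))*15546 + 449486)*327318 = (-250*15546 + 449486)*327318 = (-3886500 + 449486)*327318 = -3437014*327318 = -1124996548452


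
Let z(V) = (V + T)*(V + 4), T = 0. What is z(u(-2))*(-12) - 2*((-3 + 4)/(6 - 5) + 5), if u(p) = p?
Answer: 36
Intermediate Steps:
z(V) = V*(4 + V) (z(V) = (V + 0)*(V + 4) = V*(4 + V))
z(u(-2))*(-12) - 2*((-3 + 4)/(6 - 5) + 5) = -2*(4 - 2)*(-12) - 2*((-3 + 4)/(6 - 5) + 5) = -2*2*(-12) - 2*(1/1 + 5) = -4*(-12) - 2*(1*1 + 5) = 48 - 2*(1 + 5) = 48 - 2*6 = 48 - 12 = 36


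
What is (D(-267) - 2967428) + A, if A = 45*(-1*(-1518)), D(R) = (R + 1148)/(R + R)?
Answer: -1548129893/534 ≈ -2.8991e+6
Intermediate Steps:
D(R) = (1148 + R)/(2*R) (D(R) = (1148 + R)/((2*R)) = (1148 + R)*(1/(2*R)) = (1148 + R)/(2*R))
A = 68310 (A = 45*1518 = 68310)
(D(-267) - 2967428) + A = ((½)*(1148 - 267)/(-267) - 2967428) + 68310 = ((½)*(-1/267)*881 - 2967428) + 68310 = (-881/534 - 2967428) + 68310 = -1584607433/534 + 68310 = -1548129893/534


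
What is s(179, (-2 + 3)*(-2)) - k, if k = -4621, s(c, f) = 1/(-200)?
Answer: 924199/200 ≈ 4621.0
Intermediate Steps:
s(c, f) = -1/200
s(179, (-2 + 3)*(-2)) - k = -1/200 - 1*(-4621) = -1/200 + 4621 = 924199/200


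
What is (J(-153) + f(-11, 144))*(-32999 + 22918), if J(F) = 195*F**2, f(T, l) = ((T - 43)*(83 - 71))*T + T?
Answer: -46089041632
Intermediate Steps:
f(T, l) = T + T*(-516 + 12*T) (f(T, l) = ((-43 + T)*12)*T + T = (-516 + 12*T)*T + T = T*(-516 + 12*T) + T = T + T*(-516 + 12*T))
(J(-153) + f(-11, 144))*(-32999 + 22918) = (195*(-153)**2 - 11*(-515 + 12*(-11)))*(-32999 + 22918) = (195*23409 - 11*(-515 - 132))*(-10081) = (4564755 - 11*(-647))*(-10081) = (4564755 + 7117)*(-10081) = 4571872*(-10081) = -46089041632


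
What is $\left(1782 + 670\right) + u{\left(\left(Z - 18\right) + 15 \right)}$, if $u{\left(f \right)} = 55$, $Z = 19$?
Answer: $2507$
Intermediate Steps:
$\left(1782 + 670\right) + u{\left(\left(Z - 18\right) + 15 \right)} = \left(1782 + 670\right) + 55 = 2452 + 55 = 2507$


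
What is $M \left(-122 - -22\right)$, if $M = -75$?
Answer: $7500$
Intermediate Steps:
$M \left(-122 - -22\right) = - 75 \left(-122 - -22\right) = - 75 \left(-122 + 22\right) = \left(-75\right) \left(-100\right) = 7500$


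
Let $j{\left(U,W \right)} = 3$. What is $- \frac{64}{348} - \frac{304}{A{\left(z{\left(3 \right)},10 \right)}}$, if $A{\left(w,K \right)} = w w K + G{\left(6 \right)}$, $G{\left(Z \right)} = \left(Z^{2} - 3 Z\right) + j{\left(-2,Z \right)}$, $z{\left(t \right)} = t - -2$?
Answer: $- \frac{30784}{23577} \approx -1.3057$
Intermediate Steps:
$z{\left(t \right)} = 2 + t$ ($z{\left(t \right)} = t + 2 = 2 + t$)
$G{\left(Z \right)} = 3 + Z^{2} - 3 Z$ ($G{\left(Z \right)} = \left(Z^{2} - 3 Z\right) + 3 = 3 + Z^{2} - 3 Z$)
$A{\left(w,K \right)} = 21 + K w^{2}$ ($A{\left(w,K \right)} = w w K + \left(3 + 6^{2} - 18\right) = w^{2} K + \left(3 + 36 - 18\right) = K w^{2} + 21 = 21 + K w^{2}$)
$- \frac{64}{348} - \frac{304}{A{\left(z{\left(3 \right)},10 \right)}} = - \frac{64}{348} - \frac{304}{21 + 10 \left(2 + 3\right)^{2}} = \left(-64\right) \frac{1}{348} - \frac{304}{21 + 10 \cdot 5^{2}} = - \frac{16}{87} - \frac{304}{21 + 10 \cdot 25} = - \frac{16}{87} - \frac{304}{21 + 250} = - \frac{16}{87} - \frac{304}{271} = - \frac{30784}{23577}$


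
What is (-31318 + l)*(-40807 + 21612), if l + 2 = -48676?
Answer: 1535523220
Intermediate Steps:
l = -48678 (l = -2 - 48676 = -48678)
(-31318 + l)*(-40807 + 21612) = (-31318 - 48678)*(-40807 + 21612) = -79996*(-19195) = 1535523220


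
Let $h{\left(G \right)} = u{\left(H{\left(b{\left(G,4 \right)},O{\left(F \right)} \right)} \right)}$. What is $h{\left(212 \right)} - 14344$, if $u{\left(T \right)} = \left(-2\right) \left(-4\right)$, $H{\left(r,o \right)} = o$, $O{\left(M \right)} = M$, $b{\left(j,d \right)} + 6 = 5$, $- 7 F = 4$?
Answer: $-14336$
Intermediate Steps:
$F = - \frac{4}{7}$ ($F = \left(- \frac{1}{7}\right) 4 = - \frac{4}{7} \approx -0.57143$)
$b{\left(j,d \right)} = -1$ ($b{\left(j,d \right)} = -6 + 5 = -1$)
$u{\left(T \right)} = 8$
$h{\left(G \right)} = 8$
$h{\left(212 \right)} - 14344 = 8 - 14344 = -14336$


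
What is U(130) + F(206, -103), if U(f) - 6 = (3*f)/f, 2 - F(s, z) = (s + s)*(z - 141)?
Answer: 100539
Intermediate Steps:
F(s, z) = 2 - 2*s*(-141 + z) (F(s, z) = 2 - (s + s)*(z - 141) = 2 - 2*s*(-141 + z))
U(f) = 9 (U(f) = 6 + (3*f)/f = 6 + 3 = 9)
U(130) + F(206, -103) = 9 + (2 + 282*206 - 2*206*(-103)) = 9 + (2 + 58092 + 42436) = 9 + 100530 = 100539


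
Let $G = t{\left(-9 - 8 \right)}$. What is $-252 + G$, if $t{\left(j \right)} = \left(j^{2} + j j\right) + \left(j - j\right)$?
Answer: $326$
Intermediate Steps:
$t{\left(j \right)} = 2 j^{2}$ ($t{\left(j \right)} = \left(j^{2} + j^{2}\right) + 0 = 2 j^{2} + 0 = 2 j^{2}$)
$G = 578$ ($G = 2 \left(-9 - 8\right)^{2} = 2 \left(-17\right)^{2} = 2 \cdot 289 = 578$)
$-252 + G = -252 + 578 = 326$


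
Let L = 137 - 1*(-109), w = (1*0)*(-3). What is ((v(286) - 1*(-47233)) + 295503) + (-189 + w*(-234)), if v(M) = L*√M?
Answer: 342547 + 246*√286 ≈ 3.4671e+5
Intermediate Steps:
w = 0 (w = 0*(-3) = 0)
L = 246 (L = 137 + 109 = 246)
v(M) = 246*√M
((v(286) - 1*(-47233)) + 295503) + (-189 + w*(-234)) = ((246*√286 - 1*(-47233)) + 295503) + (-189 + 0*(-234)) = ((246*√286 + 47233) + 295503) + (-189 + 0) = ((47233 + 246*√286) + 295503) - 189 = (342736 + 246*√286) - 189 = 342547 + 246*√286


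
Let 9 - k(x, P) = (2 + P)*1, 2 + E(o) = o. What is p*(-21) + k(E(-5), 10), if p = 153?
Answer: -3216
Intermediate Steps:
E(o) = -2 + o
k(x, P) = 7 - P (k(x, P) = 9 - (2 + P) = 9 + (-2 - P) = 7 - P)
p*(-21) + k(E(-5), 10) = 153*(-21) + (7 - 1*10) = -3213 + (7 - 10) = -3213 - 3 = -3216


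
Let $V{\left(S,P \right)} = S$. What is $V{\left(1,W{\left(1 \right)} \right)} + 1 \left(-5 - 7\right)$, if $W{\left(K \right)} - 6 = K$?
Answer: $-11$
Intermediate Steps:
$W{\left(K \right)} = 6 + K$
$V{\left(1,W{\left(1 \right)} \right)} + 1 \left(-5 - 7\right) = 1 + 1 \left(-5 - 7\right) = 1 + 1 \left(-12\right) = 1 - 12 = -11$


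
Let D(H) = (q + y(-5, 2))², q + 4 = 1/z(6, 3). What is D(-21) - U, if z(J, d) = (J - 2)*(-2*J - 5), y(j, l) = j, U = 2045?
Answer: -9080311/4624 ≈ -1963.7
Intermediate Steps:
z(J, d) = (-5 - 2*J)*(-2 + J) (z(J, d) = (-2 + J)*(-5 - 2*J) = (-5 - 2*J)*(-2 + J))
q = -273/68 (q = -4 + 1/(10 - 1*6 - 2*6²) = -4 + 1/(10 - 6 - 2*36) = -4 + 1/(10 - 6 - 72) = -4 + 1/(-68) = -4 - 1/68 = -273/68 ≈ -4.0147)
D(H) = 375769/4624 (D(H) = (-273/68 - 5)² = (-613/68)² = 375769/4624)
D(-21) - U = 375769/4624 - 1*2045 = 375769/4624 - 2045 = -9080311/4624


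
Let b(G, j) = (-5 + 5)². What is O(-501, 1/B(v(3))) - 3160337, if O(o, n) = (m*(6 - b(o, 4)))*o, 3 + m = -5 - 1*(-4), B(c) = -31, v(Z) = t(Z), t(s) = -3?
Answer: -3148313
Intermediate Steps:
v(Z) = -3
b(G, j) = 0 (b(G, j) = 0² = 0)
m = -4 (m = -3 + (-5 - 1*(-4)) = -3 + (-5 + 4) = -3 - 1 = -4)
O(o, n) = -24*o (O(o, n) = (-4*(6 - 1*0))*o = (-4*(6 + 0))*o = (-4*6)*o = -24*o)
O(-501, 1/B(v(3))) - 3160337 = -24*(-501) - 3160337 = 12024 - 3160337 = -3148313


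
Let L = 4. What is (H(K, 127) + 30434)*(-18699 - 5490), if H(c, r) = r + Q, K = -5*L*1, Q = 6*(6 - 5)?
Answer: -739385163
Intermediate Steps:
Q = 6 (Q = 6*1 = 6)
K = -20 (K = -5*4*1 = -20*1 = -20)
H(c, r) = 6 + r (H(c, r) = r + 6 = 6 + r)
(H(K, 127) + 30434)*(-18699 - 5490) = ((6 + 127) + 30434)*(-18699 - 5490) = (133 + 30434)*(-24189) = 30567*(-24189) = -739385163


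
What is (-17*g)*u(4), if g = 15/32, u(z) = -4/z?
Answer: 255/32 ≈ 7.9688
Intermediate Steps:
g = 15/32 (g = 15*(1/32) = 15/32 ≈ 0.46875)
(-17*g)*u(4) = (-17*15/32)*(-4/4) = -(-255)/(8*4) = -255/32*(-1) = 255/32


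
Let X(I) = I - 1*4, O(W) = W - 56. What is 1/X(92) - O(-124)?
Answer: 15841/88 ≈ 180.01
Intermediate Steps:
O(W) = -56 + W
X(I) = -4 + I (X(I) = I - 4 = -4 + I)
1/X(92) - O(-124) = 1/(-4 + 92) - (-56 - 124) = 1/88 - 1*(-180) = 1/88 + 180 = 15841/88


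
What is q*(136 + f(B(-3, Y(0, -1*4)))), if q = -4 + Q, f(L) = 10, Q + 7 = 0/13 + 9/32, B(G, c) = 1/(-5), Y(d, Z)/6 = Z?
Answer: -25039/16 ≈ -1564.9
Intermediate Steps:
Y(d, Z) = 6*Z
B(G, c) = -⅕
Q = -215/32 (Q = -7 + (0/13 + 9/32) = -7 + (0*(1/13) + 9*(1/32)) = -7 + (0 + 9/32) = -7 + 9/32 = -215/32 ≈ -6.7188)
q = -343/32 (q = -4 - 215/32 = -343/32 ≈ -10.719)
q*(136 + f(B(-3, Y(0, -1*4)))) = -343*(136 + 10)/32 = -343/32*146 = -25039/16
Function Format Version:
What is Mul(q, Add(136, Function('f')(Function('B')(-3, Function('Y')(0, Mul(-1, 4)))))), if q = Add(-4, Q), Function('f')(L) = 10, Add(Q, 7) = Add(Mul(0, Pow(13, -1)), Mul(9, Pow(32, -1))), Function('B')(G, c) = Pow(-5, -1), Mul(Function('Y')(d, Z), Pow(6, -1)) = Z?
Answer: Rational(-25039, 16) ≈ -1564.9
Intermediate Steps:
Function('Y')(d, Z) = Mul(6, Z)
Function('B')(G, c) = Rational(-1, 5)
Q = Rational(-215, 32) (Q = Add(-7, Add(Mul(0, Pow(13, -1)), Mul(9, Pow(32, -1)))) = Add(-7, Add(Mul(0, Rational(1, 13)), Mul(9, Rational(1, 32)))) = Add(-7, Add(0, Rational(9, 32))) = Add(-7, Rational(9, 32)) = Rational(-215, 32) ≈ -6.7188)
q = Rational(-343, 32) (q = Add(-4, Rational(-215, 32)) = Rational(-343, 32) ≈ -10.719)
Mul(q, Add(136, Function('f')(Function('B')(-3, Function('Y')(0, Mul(-1, 4)))))) = Mul(Rational(-343, 32), Add(136, 10)) = Mul(Rational(-343, 32), 146) = Rational(-25039, 16)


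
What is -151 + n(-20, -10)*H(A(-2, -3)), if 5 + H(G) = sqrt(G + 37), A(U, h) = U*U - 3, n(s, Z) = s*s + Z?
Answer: -2101 + 390*sqrt(38) ≈ 303.12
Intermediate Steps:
n(s, Z) = Z + s**2 (n(s, Z) = s**2 + Z = Z + s**2)
A(U, h) = -3 + U**2 (A(U, h) = U**2 - 3 = -3 + U**2)
H(G) = -5 + sqrt(37 + G) (H(G) = -5 + sqrt(G + 37) = -5 + sqrt(37 + G))
-151 + n(-20, -10)*H(A(-2, -3)) = -151 + (-10 + (-20)**2)*(-5 + sqrt(37 + (-3 + (-2)**2))) = -151 + (-10 + 400)*(-5 + sqrt(37 + (-3 + 4))) = -151 + 390*(-5 + sqrt(37 + 1)) = -151 + 390*(-5 + sqrt(38)) = -151 + (-1950 + 390*sqrt(38)) = -2101 + 390*sqrt(38)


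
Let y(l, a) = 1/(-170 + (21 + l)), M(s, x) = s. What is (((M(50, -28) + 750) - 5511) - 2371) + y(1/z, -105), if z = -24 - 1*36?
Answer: -63320222/8941 ≈ -7082.0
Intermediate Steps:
z = -60 (z = -24 - 36 = -60)
y(l, a) = 1/(-149 + l)
(((M(50, -28) + 750) - 5511) - 2371) + y(1/z, -105) = (((50 + 750) - 5511) - 2371) + 1/(-149 + 1/(-60)) = ((800 - 5511) - 2371) + 1/(-149 - 1/60) = (-4711 - 2371) + 1/(-8941/60) = -7082 - 60/8941 = -63320222/8941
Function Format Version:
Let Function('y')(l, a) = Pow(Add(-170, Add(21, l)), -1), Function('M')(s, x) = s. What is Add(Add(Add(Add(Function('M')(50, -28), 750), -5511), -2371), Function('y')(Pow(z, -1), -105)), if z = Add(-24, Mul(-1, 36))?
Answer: Rational(-63320222, 8941) ≈ -7082.0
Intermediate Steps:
z = -60 (z = Add(-24, -36) = -60)
Function('y')(l, a) = Pow(Add(-149, l), -1)
Add(Add(Add(Add(Function('M')(50, -28), 750), -5511), -2371), Function('y')(Pow(z, -1), -105)) = Add(Add(Add(Add(50, 750), -5511), -2371), Pow(Add(-149, Pow(-60, -1)), -1)) = Add(Add(Add(800, -5511), -2371), Pow(Add(-149, Rational(-1, 60)), -1)) = Add(Add(-4711, -2371), Pow(Rational(-8941, 60), -1)) = Add(-7082, Rational(-60, 8941)) = Rational(-63320222, 8941)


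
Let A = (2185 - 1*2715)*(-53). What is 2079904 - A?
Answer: 2051814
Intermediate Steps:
A = 28090 (A = (2185 - 2715)*(-53) = -530*(-53) = 28090)
2079904 - A = 2079904 - 1*28090 = 2079904 - 28090 = 2051814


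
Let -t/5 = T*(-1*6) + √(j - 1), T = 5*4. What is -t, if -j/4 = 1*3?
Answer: -600 + 5*I*√13 ≈ -600.0 + 18.028*I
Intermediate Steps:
j = -12 (j = -4*3 = -12)
T = 20
t = 600 - 5*I*√13 (t = -5*(20*(-1*6) + √(-12 - 1)) = -5*(20*(-6) + √(-13)) = -5*(-120 + I*√13) = 600 - 5*I*√13 ≈ 600.0 - 18.028*I)
-t = -(600 - 5*I*√13) = -600 + 5*I*√13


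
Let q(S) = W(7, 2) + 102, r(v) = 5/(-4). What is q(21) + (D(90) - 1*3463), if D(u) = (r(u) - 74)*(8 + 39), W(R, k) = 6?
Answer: -27567/4 ≈ -6891.8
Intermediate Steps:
r(v) = -5/4 (r(v) = 5*(-1/4) = -5/4)
q(S) = 108 (q(S) = 6 + 102 = 108)
D(u) = -14147/4 (D(u) = (-5/4 - 74)*(8 + 39) = -301/4*47 = -14147/4)
q(21) + (D(90) - 1*3463) = 108 + (-14147/4 - 1*3463) = 108 + (-14147/4 - 3463) = 108 - 27999/4 = -27567/4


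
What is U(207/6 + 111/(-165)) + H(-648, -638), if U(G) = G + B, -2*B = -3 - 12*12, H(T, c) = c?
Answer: -29187/55 ≈ -530.67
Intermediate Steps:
B = 147/2 (B = -(-3 - 12*12)/2 = -(-3 - 144)/2 = -1/2*(-147) = 147/2 ≈ 73.500)
U(G) = 147/2 + G (U(G) = G + 147/2 = 147/2 + G)
U(207/6 + 111/(-165)) + H(-648, -638) = (147/2 + (207/6 + 111/(-165))) - 638 = (147/2 + (207*(1/6) + 111*(-1/165))) - 638 = (147/2 + (69/2 - 37/55)) - 638 = (147/2 + 3721/110) - 638 = 5903/55 - 638 = -29187/55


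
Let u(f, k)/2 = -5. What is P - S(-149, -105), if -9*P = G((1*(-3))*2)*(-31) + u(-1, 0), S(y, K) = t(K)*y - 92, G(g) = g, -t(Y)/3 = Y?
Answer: 423067/9 ≈ 47007.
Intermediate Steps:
t(Y) = -3*Y
S(y, K) = -92 - 3*K*y (S(y, K) = (-3*K)*y - 92 = -3*K*y - 92 = -92 - 3*K*y)
u(f, k) = -10 (u(f, k) = 2*(-5) = -10)
P = -176/9 (P = -(((1*(-3))*2)*(-31) - 10)/9 = -(-3*2*(-31) - 10)/9 = -(-6*(-31) - 10)/9 = -(186 - 10)/9 = -⅑*176 = -176/9 ≈ -19.556)
P - S(-149, -105) = -176/9 - (-92 - 3*(-105)*(-149)) = -176/9 - (-92 - 46935) = -176/9 - 1*(-47027) = -176/9 + 47027 = 423067/9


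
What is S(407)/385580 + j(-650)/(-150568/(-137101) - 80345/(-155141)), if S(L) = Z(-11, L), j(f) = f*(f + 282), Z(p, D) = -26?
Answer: 5803983682909948159/39213542962030 ≈ 1.4801e+5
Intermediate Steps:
j(f) = f*(282 + f)
S(L) = -26
S(407)/385580 + j(-650)/(-150568/(-137101) - 80345/(-155141)) = -26/385580 + (-650*(282 - 650))/(-150568/(-137101) - 80345/(-155141)) = -26*1/385580 + (-650*(-368))/(-150568*(-1/137101) - 80345*(-1/155141)) = -1/14830 + 239200/(150568/137101 + 80345/155141) = -1/14830 + 239200/(34374649933/21269986241) = -1/14830 + 239200*(21269986241/34374649933) = -1/14830 + 391367746834400/2644203841 = 5803983682909948159/39213542962030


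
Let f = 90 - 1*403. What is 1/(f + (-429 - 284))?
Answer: -1/1026 ≈ -0.00097466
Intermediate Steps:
f = -313 (f = 90 - 403 = -313)
1/(f + (-429 - 284)) = 1/(-313 + (-429 - 284)) = 1/(-313 - 713) = 1/(-1026) = -1/1026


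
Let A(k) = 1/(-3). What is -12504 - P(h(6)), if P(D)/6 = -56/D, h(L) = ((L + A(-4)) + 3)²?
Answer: -2112420/169 ≈ -12500.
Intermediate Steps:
A(k) = -⅓
h(L) = (8/3 + L)² (h(L) = ((L - ⅓) + 3)² = ((-⅓ + L) + 3)² = (8/3 + L)²)
P(D) = -336/D (P(D) = 6*(-56/D) = -336/D)
-12504 - P(h(6)) = -12504 - (-336)/((8 + 3*6)²/9) = -12504 - (-336)/((8 + 18)²/9) = -12504 - (-336)/((⅑)*26²) = -12504 - (-336)/((⅑)*676) = -12504 - (-336)/676/9 = -12504 - (-336)*9/676 = -12504 - 1*(-756/169) = -12504 + 756/169 = -2112420/169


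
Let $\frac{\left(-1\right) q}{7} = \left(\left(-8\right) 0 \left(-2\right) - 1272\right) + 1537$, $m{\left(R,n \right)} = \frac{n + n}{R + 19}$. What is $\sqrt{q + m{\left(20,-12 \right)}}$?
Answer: $\frac{i \sqrt{313599}}{13} \approx 43.077 i$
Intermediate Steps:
$m{\left(R,n \right)} = \frac{2 n}{19 + R}$
$q = -1855$ ($q = - 7 \left(\left(\left(-8\right) 0 \left(-2\right) - 1272\right) + 1537\right) = - 7 \left(\left(0 \left(-2\right) - 1272\right) + 1537\right) = - 7 \left(\left(0 - 1272\right) + 1537\right) = - 7 \left(-1272 + 1537\right) = \left(-7\right) 265 = -1855$)
$\sqrt{q + m{\left(20,-12 \right)}} = \sqrt{-1855 + 2 \left(-12\right) \frac{1}{19 + 20}} = \sqrt{-1855 + 2 \left(-12\right) \frac{1}{39}} = \sqrt{-1855 - \frac{8}{13}} = \sqrt{- \frac{24123}{13}} = \frac{i \sqrt{313599}}{13}$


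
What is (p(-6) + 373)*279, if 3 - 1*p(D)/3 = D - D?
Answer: 106578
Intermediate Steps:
p(D) = 9 (p(D) = 9 - 3*(D - D) = 9 - 3*0 = 9 + 0 = 9)
(p(-6) + 373)*279 = (9 + 373)*279 = 382*279 = 106578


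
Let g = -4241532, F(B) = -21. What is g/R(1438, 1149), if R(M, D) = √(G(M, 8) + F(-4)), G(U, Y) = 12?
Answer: 1413844*I ≈ 1.4138e+6*I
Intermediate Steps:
R(M, D) = 3*I (R(M, D) = √(12 - 21) = √(-9) = 3*I)
g/R(1438, 1149) = -4241532*(-I/3) = -(-1413844)*I = 1413844*I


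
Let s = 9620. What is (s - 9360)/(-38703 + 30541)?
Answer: -130/4081 ≈ -0.031855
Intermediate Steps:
(s - 9360)/(-38703 + 30541) = (9620 - 9360)/(-38703 + 30541) = 260/(-8162) = 260*(-1/8162) = -130/4081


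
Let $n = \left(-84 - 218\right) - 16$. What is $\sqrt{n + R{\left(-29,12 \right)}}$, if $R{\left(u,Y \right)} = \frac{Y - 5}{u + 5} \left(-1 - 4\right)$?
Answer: $\frac{i \sqrt{45582}}{12} \approx 17.792 i$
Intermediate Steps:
$n = -318$ ($n = -302 - 16 = -318$)
$R{\left(u,Y \right)} = - \frac{5 \left(-5 + Y\right)}{5 + u}$ ($R{\left(u,Y \right)} = \frac{-5 + Y}{5 + u} \left(-5\right) = - \frac{5 \left(-5 + Y\right)}{5 + u}$)
$\sqrt{n + R{\left(-29,12 \right)}} = \sqrt{-318 + \frac{5 \left(5 - 12\right)}{5 - 29}} = \sqrt{-318 + \frac{5 \left(5 - 12\right)}{-24}} = \sqrt{-318 + 5 \left(- \frac{1}{24}\right) \left(-7\right)} = \sqrt{-318 + \frac{35}{24}} = \sqrt{- \frac{7597}{24}} = \frac{i \sqrt{45582}}{12}$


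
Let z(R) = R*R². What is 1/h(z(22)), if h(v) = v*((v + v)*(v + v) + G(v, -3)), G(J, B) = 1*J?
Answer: 1/4829190251072 ≈ 2.0707e-13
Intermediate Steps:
G(J, B) = J
z(R) = R³
h(v) = v*(v + 4*v²) (h(v) = v*((v + v)*(v + v) + v) = v*((2*v)*(2*v) + v) = v*(4*v² + v) = v*(v + 4*v²))
1/h(z(22)) = 1/((22³)²*(1 + 4*22³)) = 1/(10648²*(1 + 4*10648)) = 1/(113379904*(1 + 42592)) = 1/(113379904*42593) = 1/4829190251072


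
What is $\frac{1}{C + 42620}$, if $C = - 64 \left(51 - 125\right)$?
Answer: $\frac{1}{47356} \approx 2.1117 \cdot 10^{-5}$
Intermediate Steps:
$C = 4736$ ($C = - 64 \left(51 - 125\right) = \left(-64\right) \left(-74\right) = 4736$)
$\frac{1}{C + 42620} = \frac{1}{4736 + 42620} = \frac{1}{47356}$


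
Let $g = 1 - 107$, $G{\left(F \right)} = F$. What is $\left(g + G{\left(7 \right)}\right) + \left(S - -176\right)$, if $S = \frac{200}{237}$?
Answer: $\frac{18449}{237} \approx 77.844$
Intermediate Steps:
$g = -106$ ($g = 1 - 107 = -106$)
$S = \frac{200}{237}$ ($S = 200 \cdot \frac{1}{237} = \frac{200}{237} \approx 0.84388$)
$\left(g + G{\left(7 \right)}\right) + \left(S - -176\right) = \left(-106 + 7\right) + \left(\frac{200}{237} - -176\right) = -99 + \left(\frac{200}{237} + 176\right) = -99 + \frac{41912}{237} = \frac{18449}{237}$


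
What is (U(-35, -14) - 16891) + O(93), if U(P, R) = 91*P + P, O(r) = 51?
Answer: -20060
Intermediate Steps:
U(P, R) = 92*P
(U(-35, -14) - 16891) + O(93) = (92*(-35) - 16891) + 51 = (-3220 - 16891) + 51 = -20111 + 51 = -20060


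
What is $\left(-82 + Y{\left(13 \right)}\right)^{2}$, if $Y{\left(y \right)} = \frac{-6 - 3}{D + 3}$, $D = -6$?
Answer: $6241$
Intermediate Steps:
$Y{\left(y \right)} = 3$ ($Y{\left(y \right)} = \frac{-6 - 3}{-6 + 3} = - \frac{9}{-3} = \left(-9\right) \left(- \frac{1}{3}\right) = 3$)
$\left(-82 + Y{\left(13 \right)}\right)^{2} = \left(-82 + 3\right)^{2} = \left(-79\right)^{2} = 6241$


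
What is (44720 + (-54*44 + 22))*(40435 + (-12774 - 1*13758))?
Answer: 589014498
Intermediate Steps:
(44720 + (-54*44 + 22))*(40435 + (-12774 - 1*13758)) = (44720 + (-2376 + 22))*(40435 + (-12774 - 13758)) = (44720 - 2354)*(40435 - 26532) = 42366*13903 = 589014498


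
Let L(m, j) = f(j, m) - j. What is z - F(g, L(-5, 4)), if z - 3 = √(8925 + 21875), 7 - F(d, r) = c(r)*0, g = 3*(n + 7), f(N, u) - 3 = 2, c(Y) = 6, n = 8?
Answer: -4 + 20*√77 ≈ 171.50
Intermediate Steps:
f(N, u) = 5 (f(N, u) = 3 + 2 = 5)
L(m, j) = 5 - j
g = 45 (g = 3*(8 + 7) = 3*15 = 45)
F(d, r) = 7 (F(d, r) = 7 - 6*0 = 7 - 1*0 = 7 + 0 = 7)
z = 3 + 20*√77 (z = 3 + √(8925 + 21875) = 3 + √30800 = 3 + 20*√77 ≈ 178.50)
z - F(g, L(-5, 4)) = (3 + 20*√77) - 1*7 = (3 + 20*√77) - 7 = -4 + 20*√77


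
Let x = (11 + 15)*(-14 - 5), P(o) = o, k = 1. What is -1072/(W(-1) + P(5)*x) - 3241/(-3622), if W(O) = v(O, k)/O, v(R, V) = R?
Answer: 11884813/8942718 ≈ 1.3290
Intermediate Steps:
x = -494 (x = 26*(-19) = -494)
W(O) = 1 (W(O) = O/O = 1)
-1072/(W(-1) + P(5)*x) - 3241/(-3622) = -1072/(1 + 5*(-494)) - 3241/(-3622) = -1072/(1 - 2470) - 3241*(-1/3622) = -1072/(-2469) + 3241/3622 = -1072*(-1/2469) + 3241/3622 = 1072/2469 + 3241/3622 = 11884813/8942718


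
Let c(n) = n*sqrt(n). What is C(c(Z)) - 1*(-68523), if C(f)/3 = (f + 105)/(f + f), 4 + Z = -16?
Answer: 137049/2 + 63*I*sqrt(5)/80 ≈ 68525.0 + 1.7609*I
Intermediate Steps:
Z = -20 (Z = -4 - 16 = -20)
c(n) = n**(3/2)
C(f) = 3*(105 + f)/(2*f) (C(f) = 3*((f + 105)/(f + f)) = 3*((105 + f)/((2*f))) = 3*((105 + f)*(1/(2*f))) = 3*((105 + f)/(2*f)) = 3*(105 + f)/(2*f))
C(c(Z)) - 1*(-68523) = 3*(105 + (-20)**(3/2))/(2*((-20)**(3/2))) - 1*(-68523) = 3*(105 - 40*I*sqrt(5))/(2*((-40*I*sqrt(5)))) + 68523 = 3*(I*sqrt(5)/200)*(105 - 40*I*sqrt(5))/2 + 68523 = 3*I*sqrt(5)*(105 - 40*I*sqrt(5))/400 + 68523 = 68523 + 3*I*sqrt(5)*(105 - 40*I*sqrt(5))/400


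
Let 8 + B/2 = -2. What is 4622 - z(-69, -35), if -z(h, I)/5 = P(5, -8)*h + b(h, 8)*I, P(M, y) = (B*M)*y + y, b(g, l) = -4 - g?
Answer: -279993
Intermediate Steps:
B = -20 (B = -16 + 2*(-2) = -16 - 4 = -20)
P(M, y) = y - 20*M*y (P(M, y) = (-20*M)*y + y = -20*M*y + y = y - 20*M*y)
z(h, I) = -3960*h - 5*I*(-4 - h) (z(h, I) = -5*((-8*(1 - 20*5))*h + (-4 - h)*I) = -5*((-8*(1 - 100))*h + I*(-4 - h)) = -5*((-8*(-99))*h + I*(-4 - h)) = -5*(792*h + I*(-4 - h)) = -3960*h - 5*I*(-4 - h))
4622 - z(-69, -35) = 4622 - (-3960*(-69) + 5*(-35)*(4 - 69)) = 4622 - (273240 + 5*(-35)*(-65)) = 4622 - (273240 + 11375) = 4622 - 1*284615 = 4622 - 284615 = -279993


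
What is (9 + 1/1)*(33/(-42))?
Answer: -55/7 ≈ -7.8571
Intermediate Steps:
(9 + 1/1)*(33/(-42)) = (9 + 1)*(33*(-1/42)) = 10*(-11/14) = -55/7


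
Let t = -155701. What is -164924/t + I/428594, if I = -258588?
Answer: 15211513334/33366257197 ≈ 0.45589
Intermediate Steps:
-164924/t + I/428594 = -164924/(-155701) - 258588/428594 = -164924*(-1/155701) - 258588*1/428594 = 164924/155701 - 129294/214297 = 15211513334/33366257197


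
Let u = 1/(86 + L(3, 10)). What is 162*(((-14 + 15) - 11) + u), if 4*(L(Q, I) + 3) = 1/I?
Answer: -66340/41 ≈ -1618.0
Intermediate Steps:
L(Q, I) = -3 + 1/(4*I)
u = 40/3321 (u = 1/(86 + (-3 + (1/4)/10)) = 1/(86 + (-3 + (1/4)*(1/10))) = 1/(86 + (-3 + 1/40)) = 1/(86 - 119/40) = 1/(3321/40) = 40/3321 ≈ 0.012045)
162*(((-14 + 15) - 11) + u) = 162*(((-14 + 15) - 11) + 40/3321) = 162*((1 - 11) + 40/3321) = 162*(-10 + 40/3321) = 162*(-33170/3321) = -66340/41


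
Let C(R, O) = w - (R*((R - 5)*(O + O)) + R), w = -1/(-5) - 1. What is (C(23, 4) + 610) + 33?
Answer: -13464/5 ≈ -2692.8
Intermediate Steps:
w = -4/5 (w = -(-1)/5 - 1 = -1*(-1/5) - 1 = 1/5 - 1 = -4/5 ≈ -0.80000)
C(R, O) = -4/5 - R - 2*O*R*(-5 + R) (C(R, O) = -4/5 - (R*((R - 5)*(O + O)) + R) = -4/5 - (R*((-5 + R)*(2*O)) + R) = -4/5 - (R*(2*O*(-5 + R)) + R) = -4/5 - (2*O*R*(-5 + R) + R) = -4/5 - (R + 2*O*R*(-5 + R)) = -4/5 + (-R - 2*O*R*(-5 + R)) = -4/5 - R - 2*O*R*(-5 + R))
(C(23, 4) + 610) + 33 = ((-4/5 - 1*23 - 2*4*23**2 + 10*4*23) + 610) + 33 = ((-4/5 - 23 - 2*4*529 + 920) + 610) + 33 = ((-4/5 - 23 - 4232 + 920) + 610) + 33 = (-16679/5 + 610) + 33 = -13629/5 + 33 = -13464/5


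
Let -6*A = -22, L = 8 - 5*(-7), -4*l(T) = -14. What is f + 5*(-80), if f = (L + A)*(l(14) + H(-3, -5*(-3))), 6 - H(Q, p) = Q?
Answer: 550/3 ≈ 183.33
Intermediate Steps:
H(Q, p) = 6 - Q
l(T) = 7/2 (l(T) = -1/4*(-14) = 7/2)
L = 43 (L = 8 + 35 = 43)
A = 11/3 (A = -1/6*(-22) = 11/3 ≈ 3.6667)
f = 1750/3 (f = (43 + 11/3)*(7/2 + (6 - 1*(-3))) = 140*(7/2 + (6 + 3))/3 = 140*(7/2 + 9)/3 = (140/3)*(25/2) = 1750/3 ≈ 583.33)
f + 5*(-80) = 1750/3 + 5*(-80) = 1750/3 - 400 = 550/3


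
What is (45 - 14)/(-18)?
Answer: -31/18 ≈ -1.7222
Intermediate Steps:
(45 - 14)/(-18) = 31*(-1/18) = -31/18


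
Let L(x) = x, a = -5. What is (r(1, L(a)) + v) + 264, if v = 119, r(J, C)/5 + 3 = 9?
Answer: 413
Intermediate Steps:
r(J, C) = 30 (r(J, C) = -15 + 5*9 = -15 + 45 = 30)
(r(1, L(a)) + v) + 264 = (30 + 119) + 264 = 149 + 264 = 413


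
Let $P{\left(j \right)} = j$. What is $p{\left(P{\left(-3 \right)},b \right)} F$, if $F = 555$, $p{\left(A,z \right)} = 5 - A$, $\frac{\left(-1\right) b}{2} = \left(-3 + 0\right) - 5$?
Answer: $4440$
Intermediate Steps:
$b = 16$ ($b = - 2 \left(\left(-3 + 0\right) - 5\right) = - 2 \left(-3 - 5\right) = \left(-2\right) \left(-8\right) = 16$)
$p{\left(P{\left(-3 \right)},b \right)} F = \left(5 - -3\right) 555 = \left(5 + 3\right) 555 = 8 \cdot 555 = 4440$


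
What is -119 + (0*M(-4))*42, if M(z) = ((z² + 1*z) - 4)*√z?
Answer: -119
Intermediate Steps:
M(z) = √z*(-4 + z + z²) (M(z) = ((z² + z) - 4)*√z = ((z + z²) - 4)*√z = (-4 + z + z²)*√z = √z*(-4 + z + z²))
-119 + (0*M(-4))*42 = -119 + (0*(√(-4)*(-4 - 4 + (-4)²)))*42 = -119 + (0*((2*I)*(-4 - 4 + 16)))*42 = -119 + (0*((2*I)*8))*42 = -119 + (0*(16*I))*42 = -119 + 0*42 = -119 + 0 = -119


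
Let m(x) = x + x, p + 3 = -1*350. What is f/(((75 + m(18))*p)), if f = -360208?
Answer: 360208/39183 ≈ 9.1930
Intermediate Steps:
p = -353 (p = -3 - 1*350 = -3 - 350 = -353)
m(x) = 2*x
f/(((75 + m(18))*p)) = -360208*(-1/(353*(75 + 2*18))) = -360208*(-1/(353*(75 + 36))) = -360208/(111*(-353)) = -360208/(-39183) = -360208*(-1/39183) = 360208/39183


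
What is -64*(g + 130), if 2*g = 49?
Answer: -9888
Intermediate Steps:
g = 49/2 (g = (½)*49 = 49/2 ≈ 24.500)
-64*(g + 130) = -64*(49/2 + 130) = -64*309/2 = -9888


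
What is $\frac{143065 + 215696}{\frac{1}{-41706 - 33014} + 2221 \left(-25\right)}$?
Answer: $- \frac{8935540640}{1382942667} \approx -6.4613$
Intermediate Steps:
$\frac{143065 + 215696}{\frac{1}{-41706 - 33014} + 2221 \left(-25\right)} = \frac{358761}{\frac{1}{-74720} - 55525} = \frac{358761}{- \frac{1}{74720} - 55525} = \frac{358761}{- \frac{4148828001}{74720}} = 358761 \left(- \frac{74720}{4148828001}\right) = - \frac{8935540640}{1382942667}$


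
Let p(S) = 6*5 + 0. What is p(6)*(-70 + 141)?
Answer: 2130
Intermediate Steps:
p(S) = 30 (p(S) = 30 + 0 = 30)
p(6)*(-70 + 141) = 30*(-70 + 141) = 30*71 = 2130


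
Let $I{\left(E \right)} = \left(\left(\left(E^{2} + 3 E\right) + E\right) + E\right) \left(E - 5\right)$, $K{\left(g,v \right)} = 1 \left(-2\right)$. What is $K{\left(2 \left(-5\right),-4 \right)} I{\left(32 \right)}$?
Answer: $-63936$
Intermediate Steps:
$K{\left(g,v \right)} = -2$
$I{\left(E \right)} = \left(-5 + E\right) \left(E^{2} + 5 E\right)$ ($I{\left(E \right)} = \left(\left(E^{2} + 4 E\right) + E\right) \left(-5 + E\right) = \left(E^{2} + 5 E\right) \left(-5 + E\right) = \left(-5 + E\right) \left(E^{2} + 5 E\right)$)
$K{\left(2 \left(-5\right),-4 \right)} I{\left(32 \right)} = - 2 \cdot 32 \left(-25 + 32^{2}\right) = - 2 \cdot 32 \left(-25 + 1024\right) = - 2 \cdot 32 \cdot 999 = \left(-2\right) 31968 = -63936$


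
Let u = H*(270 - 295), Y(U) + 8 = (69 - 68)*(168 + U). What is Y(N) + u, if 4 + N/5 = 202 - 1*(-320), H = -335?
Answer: 11125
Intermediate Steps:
N = 2590 (N = -20 + 5*(202 - 1*(-320)) = -20 + 5*(202 + 320) = -20 + 5*522 = -20 + 2610 = 2590)
Y(U) = 160 + U (Y(U) = -8 + (69 - 68)*(168 + U) = -8 + 1*(168 + U) = -8 + (168 + U) = 160 + U)
u = 8375 (u = -335*(270 - 295) = -335*(-25) = 8375)
Y(N) + u = (160 + 2590) + 8375 = 2750 + 8375 = 11125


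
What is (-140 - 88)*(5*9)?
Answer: -10260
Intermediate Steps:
(-140 - 88)*(5*9) = -228*45 = -10260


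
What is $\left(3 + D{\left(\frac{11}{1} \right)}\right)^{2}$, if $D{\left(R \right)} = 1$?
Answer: $16$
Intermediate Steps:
$\left(3 + D{\left(\frac{11}{1} \right)}\right)^{2} = \left(3 + 1\right)^{2} = 4^{2} = 16$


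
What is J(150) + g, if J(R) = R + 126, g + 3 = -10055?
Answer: -9782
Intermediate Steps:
g = -10058 (g = -3 - 10055 = -10058)
J(R) = 126 + R
J(150) + g = (126 + 150) - 10058 = 276 - 10058 = -9782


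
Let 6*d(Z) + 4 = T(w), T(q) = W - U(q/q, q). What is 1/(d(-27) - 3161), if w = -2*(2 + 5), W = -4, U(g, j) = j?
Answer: -1/3160 ≈ -0.00031646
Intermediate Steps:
w = -14 (w = -2*7 = -14)
T(q) = -4 - q
d(Z) = 1 (d(Z) = -⅔ + (-4 - 1*(-14))/6 = -⅔ + (-4 + 14)/6 = -⅔ + (⅙)*10 = -⅔ + 5/3 = 1)
1/(d(-27) - 3161) = 1/(1 - 3161) = 1/(-3160) = -1/3160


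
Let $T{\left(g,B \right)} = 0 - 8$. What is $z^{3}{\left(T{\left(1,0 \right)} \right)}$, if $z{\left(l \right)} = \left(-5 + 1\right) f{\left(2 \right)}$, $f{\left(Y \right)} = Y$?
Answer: $-512$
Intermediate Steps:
$T{\left(g,B \right)} = -8$ ($T{\left(g,B \right)} = 0 - 8 = -8$)
$z{\left(l \right)} = -8$ ($z{\left(l \right)} = \left(-5 + 1\right) 2 = \left(-4\right) 2 = -8$)
$z^{3}{\left(T{\left(1,0 \right)} \right)} = \left(-8\right)^{3} = -512$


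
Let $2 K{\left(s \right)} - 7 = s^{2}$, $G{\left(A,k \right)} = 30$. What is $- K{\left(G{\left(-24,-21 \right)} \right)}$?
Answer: $- \frac{907}{2} \approx -453.5$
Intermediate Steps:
$K{\left(s \right)} = \frac{7}{2} + \frac{s^{2}}{2}$
$- K{\left(G{\left(-24,-21 \right)} \right)} = - (\frac{7}{2} + \frac{30^{2}}{2}) = - (\frac{7}{2} + \frac{1}{2} \cdot 900) = - (\frac{7}{2} + 450) = \left(-1\right) \frac{907}{2} = - \frac{907}{2}$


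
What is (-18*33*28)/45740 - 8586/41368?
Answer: -135094527/236521540 ≈ -0.57117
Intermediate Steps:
(-18*33*28)/45740 - 8586/41368 = -594*28*(1/45740) - 8586*1/41368 = -16632*1/45740 - 4293/20684 = -4158/11435 - 4293/20684 = -135094527/236521540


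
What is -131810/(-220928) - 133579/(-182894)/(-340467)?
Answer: 2051924086452517/3439261926577536 ≈ 0.59662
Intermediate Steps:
-131810/(-220928) - 133579/(-182894)/(-340467) = -131810*(-1/220928) - 133579*(-1/182894)*(-1/340467) = 65905/110464 + (133579/182894)*(-1/340467) = 65905/110464 - 133579/62269371498 = 2051924086452517/3439261926577536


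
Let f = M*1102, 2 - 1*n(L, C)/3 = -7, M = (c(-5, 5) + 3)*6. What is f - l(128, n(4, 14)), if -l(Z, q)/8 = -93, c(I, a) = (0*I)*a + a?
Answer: 52152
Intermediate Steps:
c(I, a) = a (c(I, a) = 0*a + a = 0 + a = a)
M = 48 (M = (5 + 3)*6 = 8*6 = 48)
n(L, C) = 27 (n(L, C) = 6 - 3*(-7) = 6 + 21 = 27)
l(Z, q) = 744 (l(Z, q) = -8*(-93) = 744)
f = 52896 (f = 48*1102 = 52896)
f - l(128, n(4, 14)) = 52896 - 1*744 = 52896 - 744 = 52152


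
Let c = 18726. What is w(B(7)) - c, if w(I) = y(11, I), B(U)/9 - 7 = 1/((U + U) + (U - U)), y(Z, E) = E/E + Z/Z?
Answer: -18724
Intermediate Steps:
y(Z, E) = 2 (y(Z, E) = 1 + 1 = 2)
B(U) = 63 + 9/(2*U) (B(U) = 63 + 9/((U + U) + (U - U)) = 63 + 9/(2*U + 0) = 63 + 9/((2*U)) = 63 + 9*(1/(2*U)) = 63 + 9/(2*U))
w(I) = 2
w(B(7)) - c = 2 - 1*18726 = 2 - 18726 = -18724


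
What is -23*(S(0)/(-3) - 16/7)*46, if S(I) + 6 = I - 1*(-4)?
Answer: 35972/21 ≈ 1713.0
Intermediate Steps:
S(I) = -2 + I (S(I) = -6 + (I - 1*(-4)) = -6 + (I + 4) = -6 + (4 + I) = -2 + I)
-23*(S(0)/(-3) - 16/7)*46 = -23*((-2 + 0)/(-3) - 16/7)*46 = -23*(-2*(-⅓) - 16*⅐)*46 = -23*(⅔ - 16/7)*46 = -23*(-34/21)*46 = (782/21)*46 = 35972/21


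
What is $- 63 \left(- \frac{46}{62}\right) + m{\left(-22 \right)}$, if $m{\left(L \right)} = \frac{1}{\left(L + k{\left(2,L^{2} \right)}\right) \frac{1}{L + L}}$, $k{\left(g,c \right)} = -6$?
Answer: $\frac{10484}{217} \approx 48.313$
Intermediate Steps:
$m{\left(L \right)} = \frac{2 L}{-6 + L}$ ($m{\left(L \right)} = \frac{1}{\left(L - 6\right) \frac{1}{L + L}} = \frac{1}{\left(-6 + L\right) \frac{1}{2 L}} = \frac{1}{\frac{1}{2} \frac{1}{L} \left(-6 + L\right)} = \frac{2 L}{-6 + L}$)
$- 63 \left(- \frac{46}{62}\right) + m{\left(-22 \right)} = - 63 \left(- \frac{46}{62}\right) + 2 \left(-22\right) \frac{1}{-6 - 22} = - 63 \left(\left(-46\right) \frac{1}{62}\right) + 2 \left(-22\right) \frac{1}{-28} = \left(-63\right) \left(- \frac{23}{31}\right) + 2 \left(-22\right) \left(- \frac{1}{28}\right) = \frac{1449}{31} + \frac{11}{7} = \frac{10484}{217}$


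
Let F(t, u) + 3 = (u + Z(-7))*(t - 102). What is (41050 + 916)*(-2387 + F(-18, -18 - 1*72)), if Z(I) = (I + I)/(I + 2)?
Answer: 338833484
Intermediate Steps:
Z(I) = 2*I/(2 + I) (Z(I) = (2*I)/(2 + I) = 2*I/(2 + I))
F(t, u) = -3 + (-102 + t)*(14/5 + u) (F(t, u) = -3 + (u + 2*(-7)/(2 - 7))*(t - 102) = -3 + (u + 2*(-7)/(-5))*(-102 + t) = -3 + (u + 2*(-7)*(-⅕))*(-102 + t) = -3 + (u + 14/5)*(-102 + t) = -3 + (14/5 + u)*(-102 + t) = -3 + (-102 + t)*(14/5 + u))
(41050 + 916)*(-2387 + F(-18, -18 - 1*72)) = (41050 + 916)*(-2387 + (-1443/5 - 102*(-18 - 1*72) + (14/5)*(-18) - 18*(-18 - 1*72))) = 41966*(-2387 + (-1443/5 - 102*(-18 - 72) - 252/5 - 18*(-18 - 72))) = 41966*(-2387 + (-1443/5 - 102*(-90) - 252/5 - 18*(-90))) = 41966*(-2387 + (-1443/5 + 9180 - 252/5 + 1620)) = 41966*(-2387 + 10461) = 41966*8074 = 338833484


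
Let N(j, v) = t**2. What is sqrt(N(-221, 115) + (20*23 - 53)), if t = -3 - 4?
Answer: 2*sqrt(114) ≈ 21.354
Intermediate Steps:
t = -7
N(j, v) = 49 (N(j, v) = (-7)**2 = 49)
sqrt(N(-221, 115) + (20*23 - 53)) = sqrt(49 + (20*23 - 53)) = sqrt(49 + (460 - 53)) = sqrt(49 + 407) = sqrt(456) = 2*sqrt(114)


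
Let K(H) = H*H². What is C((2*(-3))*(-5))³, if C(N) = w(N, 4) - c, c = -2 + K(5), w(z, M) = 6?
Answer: -1601613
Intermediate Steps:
K(H) = H³
c = 123 (c = -2 + 5³ = -2 + 125 = 123)
C(N) = -117 (C(N) = 6 - 1*123 = 6 - 123 = -117)
C((2*(-3))*(-5))³ = (-117)³ = -1601613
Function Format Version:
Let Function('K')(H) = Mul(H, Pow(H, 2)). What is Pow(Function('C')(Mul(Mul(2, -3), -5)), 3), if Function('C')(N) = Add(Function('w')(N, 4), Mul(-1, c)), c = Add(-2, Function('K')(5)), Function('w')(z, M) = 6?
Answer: -1601613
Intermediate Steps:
Function('K')(H) = Pow(H, 3)
c = 123 (c = Add(-2, Pow(5, 3)) = Add(-2, 125) = 123)
Function('C')(N) = -117 (Function('C')(N) = Add(6, Mul(-1, 123)) = Add(6, -123) = -117)
Pow(Function('C')(Mul(Mul(2, -3), -5)), 3) = Pow(-117, 3) = -1601613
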